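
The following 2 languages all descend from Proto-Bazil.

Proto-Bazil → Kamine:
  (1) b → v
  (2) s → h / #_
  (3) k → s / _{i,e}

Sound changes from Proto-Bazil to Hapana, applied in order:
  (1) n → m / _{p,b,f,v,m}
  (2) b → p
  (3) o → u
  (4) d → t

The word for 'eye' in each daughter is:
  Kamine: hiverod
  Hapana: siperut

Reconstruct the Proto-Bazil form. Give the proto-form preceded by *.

*siberod

Position 6: Kamine has o, Hapana has u. Kamine preserves o here (none of its changes turn any other segment into o), so the proto-segment is *o.
Position 7: Kamine has d, Hapana has t. Kamine preserves d here (none of its changes turn any other segment into d), so the proto-segment is *d.
Position 3: Kamine has v, Hapana has p. Taking the neighbouring segments as reconstructed: Kamine v could go back to *b or *v; Hapana p could go back to *p or *b — the one source consistent with every daughter is *b.
Continuing position by position gives *siberod; check it forward:
Kamine: *siberod > siverod > hiverod  (by unconditioned shift, debuccalisation)
Hapana: *siberod > siperod > siperud > siperut  (by unconditioned shift, vowel merger, unconditioned shift)
*siberod is the unique common source.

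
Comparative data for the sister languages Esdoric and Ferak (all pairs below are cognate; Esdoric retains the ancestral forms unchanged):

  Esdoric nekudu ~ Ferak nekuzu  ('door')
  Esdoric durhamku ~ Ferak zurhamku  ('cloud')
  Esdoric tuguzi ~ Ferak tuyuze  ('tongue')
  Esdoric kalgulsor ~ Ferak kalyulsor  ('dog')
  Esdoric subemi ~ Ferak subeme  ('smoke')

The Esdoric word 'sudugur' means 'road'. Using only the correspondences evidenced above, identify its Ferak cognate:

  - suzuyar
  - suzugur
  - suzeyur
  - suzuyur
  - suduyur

suzuyur

nekudu ~ nekuzu — Esdoric d corresponds to Ferak z between vowels (before a back vowel).
tuguzi ~ tuyuze — Esdoric g corresponds to Ferak y between vowels (before a back vowel).
Applying these to Esdoric 'sudugur':
  sudugur → suzugur   (d→z between vowels (before a back vowel))
  suzugur → suzuyur   (g→y between vowels (before a back vowel))
So the Ferak cognate is 'suzuyur'.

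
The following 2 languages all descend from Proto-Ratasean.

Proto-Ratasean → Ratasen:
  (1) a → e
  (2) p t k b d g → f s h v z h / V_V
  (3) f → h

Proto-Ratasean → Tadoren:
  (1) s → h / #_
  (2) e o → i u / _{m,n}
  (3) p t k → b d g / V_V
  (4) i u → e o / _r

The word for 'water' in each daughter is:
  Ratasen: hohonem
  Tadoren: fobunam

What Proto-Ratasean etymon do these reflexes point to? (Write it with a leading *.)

*foponam

Position 4: Ratasen has o, Tadoren has u. Ratasen preserves o here (none of its changes turn any other segment into o), so the proto-segment is *o.
Position 3: Ratasen has h, Tadoren has b. Taking the neighbouring segments as reconstructed: Ratasen h could go back to *p or *k or *g or *f or *h; Tadoren b could go back to *p or *b — the one source consistent with every daughter is *p.
Position 6: Ratasen has e, Tadoren has a. Tadoren preserves a here (none of its changes turn any other segment into a), so the proto-segment is *a.
Verify the candidate proto-form against each daughter:
Ratasen: *foponam > foponem > fofonem > hohonem  (by vowel merger, intervocalic lenition, unconditioned shift)
Tadoren: *foponam > fopunam > fobunam  (by pre-nasal raising, intervocalic voicing)
Only *foponam yields all of Ratasen hohonem, Tadoren fobunam.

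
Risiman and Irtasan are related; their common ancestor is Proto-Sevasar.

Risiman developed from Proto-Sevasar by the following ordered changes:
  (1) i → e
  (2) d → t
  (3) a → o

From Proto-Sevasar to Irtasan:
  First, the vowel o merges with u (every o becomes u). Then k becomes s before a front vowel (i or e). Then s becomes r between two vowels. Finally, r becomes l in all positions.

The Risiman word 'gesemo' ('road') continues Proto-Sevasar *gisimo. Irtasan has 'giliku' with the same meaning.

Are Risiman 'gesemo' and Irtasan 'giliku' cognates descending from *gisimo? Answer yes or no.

Derive the expected Irtasan reflex of *gisimo:
Irtasan: *gisimo
  gisimo → gisimu   [vowel merger]
  gisimu (rule 2 does not apply)
  gisimu → girimu   [rhotacism]
  girimu → gilimu   [unconditioned shift]
  giving Irtasan gilimu.
The regular Irtasan reflex would be 'gilimu', but the attested form is 'giliku'. The correspondence is irregular, so they are not cognates (the Irtasan form has a different source).

no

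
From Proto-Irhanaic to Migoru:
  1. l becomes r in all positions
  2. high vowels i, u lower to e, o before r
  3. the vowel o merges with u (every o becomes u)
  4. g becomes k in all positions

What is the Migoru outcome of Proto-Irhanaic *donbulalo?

dunburaru

Migoru: *donbulalo
  donbulalo → donburaro   [unconditioned shift]
  donburaro → donboraro   [pre-rhotic lowering]
  donboraro → dunburaru   [vowel merger]
  dunburaru (rule 4 does not apply)
  giving Migoru dunburaru.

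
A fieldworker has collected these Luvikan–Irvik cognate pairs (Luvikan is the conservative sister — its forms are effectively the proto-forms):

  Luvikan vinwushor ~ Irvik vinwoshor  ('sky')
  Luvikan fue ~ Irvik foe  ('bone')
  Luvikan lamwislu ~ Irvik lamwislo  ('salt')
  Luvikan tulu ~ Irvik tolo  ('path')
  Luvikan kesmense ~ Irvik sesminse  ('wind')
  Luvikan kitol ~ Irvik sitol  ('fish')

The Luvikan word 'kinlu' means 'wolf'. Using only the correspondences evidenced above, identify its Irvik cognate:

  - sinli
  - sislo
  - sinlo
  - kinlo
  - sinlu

sinlo

kitol ~ sitol — Luvikan k corresponds to Irvik s word-initially before a front vowel.
lamwislu ~ lamwislo, tulu ~ tolo — Luvikan u corresponds to Irvik o word-finally.
Applying these to Luvikan 'kinlu':
  kinlu → sinlu   (k→s word-initially before a front vowel)
  sinlu → sinlo   (u→o word-finally)
So the Irvik cognate is 'sinlo'.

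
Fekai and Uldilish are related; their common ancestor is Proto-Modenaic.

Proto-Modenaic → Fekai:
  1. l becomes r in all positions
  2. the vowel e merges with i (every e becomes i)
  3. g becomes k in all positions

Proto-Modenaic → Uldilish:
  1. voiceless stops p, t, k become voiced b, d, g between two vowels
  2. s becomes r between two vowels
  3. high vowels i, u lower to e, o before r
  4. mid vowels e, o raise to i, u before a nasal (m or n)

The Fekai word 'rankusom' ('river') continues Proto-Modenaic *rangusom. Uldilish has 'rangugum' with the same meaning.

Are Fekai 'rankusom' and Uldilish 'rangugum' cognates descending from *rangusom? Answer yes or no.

Derive the expected Uldilish reflex of *rangusom:
Uldilish: *rangusom > rangurom > rangorom > rangorum  (by rhotacism, pre-rhotic lowering, pre-nasal raising)
The regular Uldilish reflex would be 'rangorum', but the attested form is 'rangugum'. The correspondence is irregular, so they are not cognates (the Uldilish form has a different source).

no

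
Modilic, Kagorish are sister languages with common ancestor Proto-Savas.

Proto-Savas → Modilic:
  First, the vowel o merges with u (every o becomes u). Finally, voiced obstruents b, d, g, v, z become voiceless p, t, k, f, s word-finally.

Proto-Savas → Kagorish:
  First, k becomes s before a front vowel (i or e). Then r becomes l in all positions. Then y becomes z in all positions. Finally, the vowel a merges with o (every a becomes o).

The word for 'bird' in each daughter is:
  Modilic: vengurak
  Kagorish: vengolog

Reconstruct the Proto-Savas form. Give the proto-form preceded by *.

Position 8: Modilic has k, Kagorish has g. Kagorish preserves g here (none of its changes turn any other segment into g), so the proto-segment is *g.
Position 7: Modilic has a, Kagorish has o. Modilic preserves a here (none of its changes turn any other segment into a), so the proto-segment is *a.
This points to *vengorag. Verify forward in each daughter:
Modilic: *vengorag > vengurag > vengurak  (by vowel merger, final devoicing)
Kagorish: *vengorag > vengolag > vengolog  (by unconditioned shift, vowel merger)
Only *vengorag yields all of Modilic vengurak, Kagorish vengolog.

*vengorag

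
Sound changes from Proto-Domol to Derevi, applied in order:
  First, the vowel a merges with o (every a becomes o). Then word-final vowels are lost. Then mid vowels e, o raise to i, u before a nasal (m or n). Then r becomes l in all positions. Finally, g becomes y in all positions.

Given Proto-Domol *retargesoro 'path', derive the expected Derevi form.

letolyesol

Derevi: *retargesoro > retorgesoro > retorgesor > letolgesol > letolyesol  (by vowel merger, apocope, unconditioned shift, unconditioned shift)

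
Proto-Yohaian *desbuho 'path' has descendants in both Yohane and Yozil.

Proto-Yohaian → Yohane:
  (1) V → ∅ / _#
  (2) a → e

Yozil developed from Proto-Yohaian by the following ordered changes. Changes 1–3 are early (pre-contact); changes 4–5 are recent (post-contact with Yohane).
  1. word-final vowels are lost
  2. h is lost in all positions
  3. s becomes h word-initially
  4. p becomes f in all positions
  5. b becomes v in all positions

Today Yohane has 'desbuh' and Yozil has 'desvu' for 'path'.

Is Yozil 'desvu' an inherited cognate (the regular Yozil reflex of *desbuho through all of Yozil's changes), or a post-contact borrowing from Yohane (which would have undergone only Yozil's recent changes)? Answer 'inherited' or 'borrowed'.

inherited

If inherited, *desbuho would pass through all of Yozil's changes:
Yozil: *desbuho
  desbuho → desbuh   [apocope]
  desbuh → desbu   [h-loss]
  desbu (rule 3 does not apply)
  desbu (rule 4 does not apply)
  desbu → desvu   [unconditioned shift]
  giving Yozil desvu.
If borrowed from Yohane 'desbuh' after the early changes, it would undergo only the recent ones:
  rule 4 (unconditioned shift): no change (desbuh)
  rule 5 (unconditioned shift): desbuh → desvuh
  ⇒ as a loan: desvuh
Yozil 'desvu' matches the inherited outcome exactly, so it is an inherited cognate, not a loan.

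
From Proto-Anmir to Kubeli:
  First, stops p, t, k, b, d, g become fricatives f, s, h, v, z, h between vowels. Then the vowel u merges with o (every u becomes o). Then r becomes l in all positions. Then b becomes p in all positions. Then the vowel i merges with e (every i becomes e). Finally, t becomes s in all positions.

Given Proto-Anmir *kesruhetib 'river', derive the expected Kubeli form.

Kubeli: *kesruhetib > kesruhesib > kesrohesib > keslohesib > keslohesip > keslohesep  (by intervocalic lenition, vowel merger, unconditioned shift, unconditioned shift, vowel merger)

keslohesep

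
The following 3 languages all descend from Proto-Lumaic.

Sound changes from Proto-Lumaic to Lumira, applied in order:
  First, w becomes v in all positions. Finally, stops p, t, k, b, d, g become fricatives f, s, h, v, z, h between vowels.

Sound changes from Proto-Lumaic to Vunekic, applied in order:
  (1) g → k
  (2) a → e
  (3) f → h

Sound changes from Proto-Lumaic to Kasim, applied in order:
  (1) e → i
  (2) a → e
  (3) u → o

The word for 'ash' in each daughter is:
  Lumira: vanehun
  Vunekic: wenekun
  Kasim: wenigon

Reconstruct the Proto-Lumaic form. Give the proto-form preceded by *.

Position 6: Lumira has u, Vunekic has u, Kasim has o. Lumira preserves u here (none of its changes turn any other segment into u), so the proto-segment is *u.
Position 1: Lumira has v, Vunekic has w, Kasim has w. Vunekic preserves w here (none of its changes turn any other segment into w), so the proto-segment is *w.
Verify the candidate proto-form against each daughter:
Lumira: start from *wanegun.
  rule 1 (unconditioned shift): wanegun → vanegun
  rule 2 (intervocalic lenition): vanegun → vanehun
  ⇒ Lumira vanehun
Vunekic: start from *wanegun.
  rule 1 (unconditioned shift): wanegun → wanekun
  rule 2 (vowel merger): wanekun → wenekun
  rule 3: no change — wenekun
  ⇒ Vunekic wenekun
Kasim: *wanegun
  wanegun → wanigun   [vowel merger]
  wanigun → wenigun   [vowel merger]
  wenigun → wenigon   [vowel merger]
  giving Kasim wenigon.
No other proto-form is consistent with every reflex, so the reconstruction is *wanegun.

*wanegun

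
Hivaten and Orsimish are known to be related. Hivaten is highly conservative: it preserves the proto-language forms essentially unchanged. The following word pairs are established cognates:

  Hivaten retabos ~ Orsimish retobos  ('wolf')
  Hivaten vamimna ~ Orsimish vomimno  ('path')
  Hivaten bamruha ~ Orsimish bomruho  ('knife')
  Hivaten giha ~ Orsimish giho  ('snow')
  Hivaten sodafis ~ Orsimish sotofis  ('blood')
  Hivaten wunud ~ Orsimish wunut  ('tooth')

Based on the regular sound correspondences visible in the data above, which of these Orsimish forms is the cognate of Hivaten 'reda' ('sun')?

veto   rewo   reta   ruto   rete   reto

sodafis ~ sotofis — Hivaten d corresponds to Orsimish t between vowels (before a back vowel).
vamimna ~ vomimno, bamruha ~ bomruho — Hivaten a corresponds to Orsimish o word-finally.
Applying these to Hivaten 'reda':
  reda → reta   (d→t between vowels (before a back vowel))
  reta → reto   (a→o word-finally)
So the Orsimish cognate is 'reto'.

reto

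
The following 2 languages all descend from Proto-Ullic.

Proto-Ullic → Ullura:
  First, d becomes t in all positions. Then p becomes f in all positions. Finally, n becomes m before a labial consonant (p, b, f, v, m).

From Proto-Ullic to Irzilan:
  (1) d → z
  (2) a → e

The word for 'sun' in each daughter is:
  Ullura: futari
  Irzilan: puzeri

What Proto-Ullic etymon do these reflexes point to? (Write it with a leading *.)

*pudari

Position 1: Ullura has f, Irzilan has p. Irzilan preserves p here (none of its changes turn any other segment into p), so the proto-segment is *p.
Position 4: Ullura has a, Irzilan has e. Ullura preserves a here (none of its changes turn any other segment into a), so the proto-segment is *a.
Position 3: Ullura has t, Irzilan has z. Taking the neighbouring segments as reconstructed: Ullura t could go back to *t or *d; Irzilan z could go back to *d or *z — the one source consistent with every daughter is *d.
Continuing position by position gives *pudari; check it forward:
Ullura: *pudari
  pudari → putari   [unconditioned shift]
  putari → futari   [unconditioned shift]
  futari (rule 3 does not apply)
  giving Ullura futari.
Irzilan: *pudari
  pudari → puzari   [unconditioned shift]
  puzari → puzeri   [vowel merger]
  giving Irzilan puzeri.
Only *pudari yields all of Ullura futari, Irzilan puzeri.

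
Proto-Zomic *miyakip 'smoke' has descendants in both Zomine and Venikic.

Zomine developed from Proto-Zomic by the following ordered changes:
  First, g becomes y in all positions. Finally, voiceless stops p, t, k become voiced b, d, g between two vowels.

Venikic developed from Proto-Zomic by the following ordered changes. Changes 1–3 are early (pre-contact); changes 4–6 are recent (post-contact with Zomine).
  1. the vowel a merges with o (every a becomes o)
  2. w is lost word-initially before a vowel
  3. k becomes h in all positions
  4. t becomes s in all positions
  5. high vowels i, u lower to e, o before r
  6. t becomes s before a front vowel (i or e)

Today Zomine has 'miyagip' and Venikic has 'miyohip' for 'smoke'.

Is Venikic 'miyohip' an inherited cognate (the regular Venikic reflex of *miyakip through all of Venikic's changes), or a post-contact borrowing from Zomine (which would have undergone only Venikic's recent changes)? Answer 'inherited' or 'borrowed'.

inherited

If inherited, *miyakip would pass through all of Venikic's changes:
Venikic: *miyakip
  miyakip → miyokip   [vowel merger]
  miyokip (rule 2 does not apply)
  miyokip → miyohip   [unconditioned shift]
  miyohip (rule 4 does not apply)
  miyohip (rule 5 does not apply)
  miyohip (rule 6 does not apply)
  giving Venikic miyohip.
If borrowed from Zomine 'miyagip' after the early changes, it would undergo only the recent ones:
  rule 4 (unconditioned shift): no change (miyagip)
  rule 5 (pre-rhotic lowering): no change (miyagip)
  rule 6 (palatalisation): no change (miyagip)
  ⇒ as a loan: miyagip
Venikic 'miyohip' matches the inherited outcome exactly, so it is an inherited cognate, not a loan.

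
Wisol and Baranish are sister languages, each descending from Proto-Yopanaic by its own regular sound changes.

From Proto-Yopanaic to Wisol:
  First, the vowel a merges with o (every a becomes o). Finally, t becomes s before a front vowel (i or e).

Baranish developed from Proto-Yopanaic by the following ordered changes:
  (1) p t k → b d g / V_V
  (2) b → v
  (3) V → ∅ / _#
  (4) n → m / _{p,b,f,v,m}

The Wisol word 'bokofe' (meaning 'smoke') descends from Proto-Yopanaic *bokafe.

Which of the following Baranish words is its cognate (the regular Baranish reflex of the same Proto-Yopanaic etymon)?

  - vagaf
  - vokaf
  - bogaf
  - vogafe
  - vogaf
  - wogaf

Baranish: *bokafe
  bokafe → bogafe   [intervocalic voicing]
  bogafe → vogafe   [unconditioned shift]
  vogafe → vogaf   [apocope]
  vogaf (rule 4 does not apply)
  giving Baranish vogaf.
The other candidates each miss or misapply at least one Baranish change.

vogaf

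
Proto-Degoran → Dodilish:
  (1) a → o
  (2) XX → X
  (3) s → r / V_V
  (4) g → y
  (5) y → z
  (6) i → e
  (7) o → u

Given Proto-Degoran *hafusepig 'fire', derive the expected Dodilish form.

Dodilish: *hafusepig
  hafusepig → hofusepig   [vowel merger]
  hofusepig (rule 2 does not apply)
  hofusepig → hofurepig   [rhotacism]
  hofurepig → hofurepiy   [unconditioned shift]
  hofurepiy → hofurepiz   [unconditioned shift]
  hofurepiz → hofurepez   [vowel merger]
  hofurepez → hufurepez   [vowel merger]
  giving Dodilish hufurepez.

hufurepez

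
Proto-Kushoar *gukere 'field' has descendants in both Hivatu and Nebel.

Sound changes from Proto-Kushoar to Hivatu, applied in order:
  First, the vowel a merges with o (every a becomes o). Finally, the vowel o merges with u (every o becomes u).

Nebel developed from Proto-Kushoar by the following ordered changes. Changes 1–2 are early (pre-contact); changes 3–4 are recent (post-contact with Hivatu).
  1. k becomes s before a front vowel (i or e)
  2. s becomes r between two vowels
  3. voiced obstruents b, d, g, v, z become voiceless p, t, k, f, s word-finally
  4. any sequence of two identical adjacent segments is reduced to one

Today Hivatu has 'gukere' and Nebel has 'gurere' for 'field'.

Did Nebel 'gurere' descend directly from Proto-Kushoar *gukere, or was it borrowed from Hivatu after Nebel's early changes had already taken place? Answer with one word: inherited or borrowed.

If inherited, *gukere would pass through all of Nebel's changes:
Nebel: start from *gukere.
  rule 1 (palatalisation): gukere → gusere
  rule 2 (rhotacism): gusere → gurere
  rule 3: no change — gurere
  rule 4: no change — gurere
  ⇒ Nebel gurere
If borrowed from Hivatu 'gukere' after the early changes, it would undergo only the recent ones:
  rule 3 (final devoicing): no change (gukere)
  rule 4 (degemination): no change (gukere)
  ⇒ as a loan: gukere
Nebel 'gurere' matches the inherited outcome exactly, so it is an inherited cognate, not a loan.

inherited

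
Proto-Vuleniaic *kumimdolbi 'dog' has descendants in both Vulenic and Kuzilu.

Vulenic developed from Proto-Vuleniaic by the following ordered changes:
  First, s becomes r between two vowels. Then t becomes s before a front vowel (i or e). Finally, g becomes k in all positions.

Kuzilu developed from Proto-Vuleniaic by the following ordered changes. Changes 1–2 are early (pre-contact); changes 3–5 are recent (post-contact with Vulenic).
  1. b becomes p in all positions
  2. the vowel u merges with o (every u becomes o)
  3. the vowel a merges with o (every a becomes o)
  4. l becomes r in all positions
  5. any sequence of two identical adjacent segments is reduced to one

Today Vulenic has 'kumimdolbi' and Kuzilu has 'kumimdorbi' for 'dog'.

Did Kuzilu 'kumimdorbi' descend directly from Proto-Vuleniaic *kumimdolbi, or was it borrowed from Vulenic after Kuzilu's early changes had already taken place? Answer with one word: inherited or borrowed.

borrowed

If inherited, *kumimdolbi would pass through all of Kuzilu's changes:
Kuzilu: start from *kumimdolbi.
  rule 1 (unconditioned shift): kumimdolbi → kumimdolpi
  rule 2 (vowel merger): kumimdolpi → komimdolpi
  rule 3: no change — komimdolpi
  rule 4 (unconditioned shift): komimdolpi → komimdorpi
  rule 5: no change — komimdorpi
  ⇒ Kuzilu komimdorpi
If borrowed from Vulenic 'kumimdolbi' after the early changes, it would undergo only the recent ones:
  rule 3 (vowel merger): no change (kumimdolbi)
  rule 4 (unconditioned shift): kumimdolbi → kumimdorbi
  rule 5 (degemination): no change (kumimdorbi)
  ⇒ as a loan: kumimdorbi
Kuzilu 'kumimdorbi' matches the loan outcome 'kumimdorbi', not the inherited 'komimdorpi' — it skipped the early Kuzilu changes, so it was borrowed from Vulenic.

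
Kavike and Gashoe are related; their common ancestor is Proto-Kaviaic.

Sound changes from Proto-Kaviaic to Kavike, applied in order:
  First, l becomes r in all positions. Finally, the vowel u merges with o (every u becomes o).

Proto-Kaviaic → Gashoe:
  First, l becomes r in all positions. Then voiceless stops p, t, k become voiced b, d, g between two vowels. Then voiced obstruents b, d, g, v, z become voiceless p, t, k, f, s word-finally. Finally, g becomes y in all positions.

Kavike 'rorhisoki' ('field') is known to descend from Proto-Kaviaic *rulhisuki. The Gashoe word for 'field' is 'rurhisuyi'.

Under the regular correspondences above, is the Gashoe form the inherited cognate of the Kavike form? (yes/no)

Derive the expected Gashoe reflex of *rulhisuki:
Gashoe: start from *rulhisuki.
  rule 1 (unconditioned shift): rulhisuki → rurhisuki
  rule 2 (intervocalic voicing): rurhisuki → rurhisugi
  rule 3: no change — rurhisugi
  rule 4 (unconditioned shift): rurhisugi → rurhisuyi
  ⇒ Gashoe rurhisuyi
Gashoe 'rurhisuyi' matches the regular reflex exactly, so the pair is cognate.

yes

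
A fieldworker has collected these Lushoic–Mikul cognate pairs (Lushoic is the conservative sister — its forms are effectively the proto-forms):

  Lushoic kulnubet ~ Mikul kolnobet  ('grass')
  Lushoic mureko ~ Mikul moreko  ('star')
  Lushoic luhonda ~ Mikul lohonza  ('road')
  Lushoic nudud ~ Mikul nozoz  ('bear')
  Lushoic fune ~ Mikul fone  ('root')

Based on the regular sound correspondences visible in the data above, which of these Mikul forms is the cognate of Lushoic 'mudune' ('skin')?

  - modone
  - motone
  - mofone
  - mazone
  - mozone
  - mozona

mozone

kulnubet ~ kolnobet, luhonda ~ lohonza — Lushoic u corresponds to Mikul o after a consonant, before a consonant other than r, m, n, p, b, f, v.
nudud ~ nozoz — Lushoic d corresponds to Mikul z between vowels (before a back vowel).
fune ~ fone — Lushoic u corresponds to Mikul o after a consonant, before a nasal.
Applying these to Lushoic 'mudune':
  mudune → modune   (u→o after a consonant, before a consonant other than r, m, n, p, b, f, v)
  modune → mozune   (d→z between vowels (before a back vowel))
  mozune → mozone   (u→o after a consonant, before a nasal)
So the Mikul cognate is 'mozone'.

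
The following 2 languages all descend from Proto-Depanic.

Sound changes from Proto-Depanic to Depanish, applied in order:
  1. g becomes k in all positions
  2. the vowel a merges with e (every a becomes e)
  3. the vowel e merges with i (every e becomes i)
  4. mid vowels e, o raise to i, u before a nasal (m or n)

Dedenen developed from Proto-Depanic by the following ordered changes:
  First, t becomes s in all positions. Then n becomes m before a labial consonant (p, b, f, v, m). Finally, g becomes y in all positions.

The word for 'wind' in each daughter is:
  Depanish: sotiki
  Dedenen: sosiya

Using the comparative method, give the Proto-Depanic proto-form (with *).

*sotiga

Position 3: Depanish has t, Dedenen has s. Depanish preserves t here (none of its changes turn any other segment into t), so the proto-segment is *t.
Position 6: Depanish has i, Dedenen has a. Dedenen preserves a here (none of its changes turn any other segment into a), so the proto-segment is *a.
This points to *sotiga. Verify forward in each daughter:
Depanish: *sotiga
  sotiga → sotika   [unconditioned shift]
  sotika → sotike   [vowel merger]
  sotike → sotiki   [vowel merger]
  sotiki (rule 4 does not apply)
  giving Depanish sotiki.
Dedenen: *sotiga
  sotiga → sosiga   [unconditioned shift]
  sosiga (rule 2 does not apply)
  sosiga → sosiya   [unconditioned shift]
  giving Dedenen sosiya.
*sotiga is the unique common source.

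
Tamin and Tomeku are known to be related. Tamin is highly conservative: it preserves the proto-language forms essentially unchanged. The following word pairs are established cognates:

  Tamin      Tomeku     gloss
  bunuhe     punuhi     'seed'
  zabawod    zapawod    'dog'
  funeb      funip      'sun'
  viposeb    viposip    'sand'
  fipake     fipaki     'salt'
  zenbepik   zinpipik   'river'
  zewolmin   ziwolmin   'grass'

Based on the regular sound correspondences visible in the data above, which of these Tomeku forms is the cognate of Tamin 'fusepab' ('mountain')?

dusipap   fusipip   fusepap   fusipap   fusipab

zenbepik ~ zinpipik — Tamin e corresponds to Tomeku i after a consonant, before a labial obstruent.
funeb ~ funip, viposeb ~ viposip — Tamin b corresponds to Tomeku p word-finally.
Applying these to Tamin 'fusepab':
  fusepab → fusipab   (e→i after a consonant, before a labial obstruent)
  fusipab → fusipap   (b→p word-finally)
So the Tomeku cognate is 'fusipap'.

fusipap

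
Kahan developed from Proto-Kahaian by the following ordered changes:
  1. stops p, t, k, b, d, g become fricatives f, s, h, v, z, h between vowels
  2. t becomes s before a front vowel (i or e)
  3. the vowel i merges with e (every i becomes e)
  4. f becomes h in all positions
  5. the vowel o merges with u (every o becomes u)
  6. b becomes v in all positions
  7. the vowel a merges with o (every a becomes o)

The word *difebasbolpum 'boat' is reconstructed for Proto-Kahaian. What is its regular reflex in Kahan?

Kahan: *difebasbolpum > difevasbolpum > defevasbolpum > dehevasbolpum > dehevasbulpum > dehevasvulpum > dehevosvulpum  (by intervocalic lenition, vowel merger, unconditioned shift, vowel merger, unconditioned shift, vowel merger)

dehevosvulpum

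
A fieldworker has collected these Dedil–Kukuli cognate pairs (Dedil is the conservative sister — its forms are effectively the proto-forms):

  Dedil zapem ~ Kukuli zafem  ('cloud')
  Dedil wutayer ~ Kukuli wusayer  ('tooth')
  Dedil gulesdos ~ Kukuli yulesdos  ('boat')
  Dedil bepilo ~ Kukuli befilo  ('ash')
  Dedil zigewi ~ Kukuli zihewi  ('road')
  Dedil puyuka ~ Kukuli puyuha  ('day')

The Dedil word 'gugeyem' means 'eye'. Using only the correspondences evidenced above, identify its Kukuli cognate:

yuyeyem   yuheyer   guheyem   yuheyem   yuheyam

yuheyem

gulesdos ~ yulesdos — Dedil g corresponds to Kukuli y word-initially before a back vowel.
zigewi ~ zihewi — Dedil g corresponds to Kukuli h between vowels (before a front vowel).
Applying these to Dedil 'gugeyem':
  gugeyem → yugeyem   (g→y word-initially before a back vowel)
  yugeyem → yuheyem   (g→h between vowels (before a front vowel))
So the Kukuli cognate is 'yuheyem'.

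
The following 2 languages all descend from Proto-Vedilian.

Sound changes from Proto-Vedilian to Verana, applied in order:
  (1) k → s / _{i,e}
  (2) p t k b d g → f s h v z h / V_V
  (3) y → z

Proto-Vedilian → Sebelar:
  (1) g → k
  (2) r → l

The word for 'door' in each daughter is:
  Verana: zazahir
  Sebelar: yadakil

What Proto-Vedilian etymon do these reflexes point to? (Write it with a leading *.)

*yadagir

Position 5: Verana has h, Sebelar has k. Taking the neighbouring segments as reconstructed: Verana h could go back to *g or *h; Sebelar k could go back to *k or *g — the one source consistent with every daughter is *g.
Position 1: Verana has z, Sebelar has y. Sebelar preserves y here (none of its changes turn any other segment into y), so the proto-segment is *y.
Position 7: Verana has r, Sebelar has l. Verana preserves r here (none of its changes turn any other segment into r), so the proto-segment is *r.
Continuing position by position gives *yadagir; check it forward:
Verana: *yadagir > yazahir > zazahir  (by intervocalic lenition, unconditioned shift)
Sebelar: *yadagir > yadakir > yadakil  (by unconditioned shift, unconditioned shift)
No other proto-form is consistent with every reflex, so the reconstruction is *yadagir.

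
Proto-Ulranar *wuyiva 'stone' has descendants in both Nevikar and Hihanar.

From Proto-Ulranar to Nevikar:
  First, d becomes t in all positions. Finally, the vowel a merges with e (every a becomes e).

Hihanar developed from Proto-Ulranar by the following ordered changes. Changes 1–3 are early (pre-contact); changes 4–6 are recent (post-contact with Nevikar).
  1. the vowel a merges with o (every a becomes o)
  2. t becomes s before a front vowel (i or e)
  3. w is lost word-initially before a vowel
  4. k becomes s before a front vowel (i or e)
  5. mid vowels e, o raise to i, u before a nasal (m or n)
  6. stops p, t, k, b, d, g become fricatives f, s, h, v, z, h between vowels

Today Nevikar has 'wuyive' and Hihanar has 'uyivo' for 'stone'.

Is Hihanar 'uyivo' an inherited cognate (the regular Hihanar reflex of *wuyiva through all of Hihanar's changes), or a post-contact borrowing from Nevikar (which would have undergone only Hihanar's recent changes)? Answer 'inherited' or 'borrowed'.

inherited

If inherited, *wuyiva would pass through all of Hihanar's changes:
Hihanar: *wuyiva > wuyivo > uyivo  (by vowel merger, glide loss)
If borrowed from Nevikar 'wuyive' after the early changes, it would undergo only the recent ones:
  rule 4 (palatalisation): no change (wuyive)
  rule 5 (pre-nasal raising): no change (wuyive)
  rule 6 (intervocalic lenition): no change (wuyive)
  ⇒ as a loan: wuyive
Hihanar 'uyivo' matches the inherited outcome exactly, so it is an inherited cognate, not a loan.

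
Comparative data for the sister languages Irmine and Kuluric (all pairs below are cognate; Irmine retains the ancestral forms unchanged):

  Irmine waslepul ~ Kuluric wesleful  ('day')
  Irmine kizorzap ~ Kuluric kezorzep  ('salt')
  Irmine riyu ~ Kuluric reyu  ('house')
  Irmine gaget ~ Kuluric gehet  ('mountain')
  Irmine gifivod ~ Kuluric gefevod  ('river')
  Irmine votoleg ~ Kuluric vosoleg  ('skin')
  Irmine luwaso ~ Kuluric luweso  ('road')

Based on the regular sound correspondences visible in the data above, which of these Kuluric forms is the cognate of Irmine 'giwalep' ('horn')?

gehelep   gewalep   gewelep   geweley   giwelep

kizorzap ~ kezorzep, riyu ~ reyu — Irmine i corresponds to Kuluric e after a consonant, before a consonant other than r, m, n, p, b, f, v.
waslepul ~ wesleful, gaget ~ gehet — Irmine a corresponds to Kuluric e after a consonant, before a consonant other than r, m, n, p, b, f, v.
Applying these to Irmine 'giwalep':
  giwalep → gewalep   (i→e after a consonant, before a consonant other than r, m, n, p, b, f, v)
  gewalep → gewelep   (a→e after a consonant, before a consonant other than r, m, n, p, b, f, v)
So the Kuluric cognate is 'gewelep'.

gewelep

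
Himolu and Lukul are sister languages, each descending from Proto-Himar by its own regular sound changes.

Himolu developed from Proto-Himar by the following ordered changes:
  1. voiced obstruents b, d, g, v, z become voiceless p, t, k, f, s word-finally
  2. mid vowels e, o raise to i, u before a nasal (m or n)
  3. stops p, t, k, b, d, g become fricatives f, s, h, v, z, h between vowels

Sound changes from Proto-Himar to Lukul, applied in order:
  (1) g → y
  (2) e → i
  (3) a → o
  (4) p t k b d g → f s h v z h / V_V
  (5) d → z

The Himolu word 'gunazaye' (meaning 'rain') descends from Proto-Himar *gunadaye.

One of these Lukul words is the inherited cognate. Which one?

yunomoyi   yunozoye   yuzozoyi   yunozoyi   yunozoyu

yunozoyi

Lukul: *gunadaye > yunadaye > yunadayi > yunodoyi > yunozoyi  (by unconditioned shift, vowel merger, vowel merger, intervocalic lenition)
The other candidates each miss or misapply at least one Lukul change.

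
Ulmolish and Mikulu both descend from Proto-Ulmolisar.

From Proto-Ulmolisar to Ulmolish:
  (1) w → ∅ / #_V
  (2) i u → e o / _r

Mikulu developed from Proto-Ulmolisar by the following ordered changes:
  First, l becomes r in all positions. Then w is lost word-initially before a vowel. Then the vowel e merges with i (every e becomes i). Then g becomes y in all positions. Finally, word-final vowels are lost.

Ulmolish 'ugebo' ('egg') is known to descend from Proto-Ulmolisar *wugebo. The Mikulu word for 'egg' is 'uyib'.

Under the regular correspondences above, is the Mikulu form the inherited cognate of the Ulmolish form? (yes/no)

yes

Derive the expected Mikulu reflex of *wugebo:
Mikulu: *wugebo
  wugebo (rule 1 does not apply)
  wugebo → ugebo   [glide loss]
  ugebo → ugibo   [vowel merger]
  ugibo → uyibo   [unconditioned shift]
  uyibo → uyib   [apocope]
  giving Mikulu uyib.
Mikulu 'uyib' matches the regular reflex exactly, so the pair is cognate.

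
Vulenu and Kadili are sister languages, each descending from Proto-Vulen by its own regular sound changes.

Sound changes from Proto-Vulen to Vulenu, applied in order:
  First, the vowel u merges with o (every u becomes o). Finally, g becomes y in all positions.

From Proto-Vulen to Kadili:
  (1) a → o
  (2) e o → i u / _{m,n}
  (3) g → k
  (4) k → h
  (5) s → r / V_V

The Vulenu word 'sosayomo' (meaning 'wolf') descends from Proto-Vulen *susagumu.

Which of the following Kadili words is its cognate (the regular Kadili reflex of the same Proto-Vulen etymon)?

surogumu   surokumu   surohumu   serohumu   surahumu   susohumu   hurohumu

surohumu

Kadili: start from *susagumu.
  rule 1 (vowel merger): susagumu → susogumu
  rule 2: no change — susogumu
  rule 3 (unconditioned shift): susogumu → susokumu
  rule 4 (unconditioned shift): susokumu → susohumu
  rule 5 (rhotacism): susohumu → surohumu
  ⇒ Kadili surohumu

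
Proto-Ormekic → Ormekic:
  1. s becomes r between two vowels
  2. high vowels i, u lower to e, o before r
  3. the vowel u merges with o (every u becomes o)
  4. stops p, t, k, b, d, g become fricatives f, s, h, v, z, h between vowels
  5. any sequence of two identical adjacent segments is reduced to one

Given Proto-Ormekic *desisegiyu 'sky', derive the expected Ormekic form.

dererehiyo

Ormekic: *desisegiyu > deriregiyu > dereregiyu > dereregiyo > dererehiyo  (by rhotacism, pre-rhotic lowering, vowel merger, intervocalic lenition)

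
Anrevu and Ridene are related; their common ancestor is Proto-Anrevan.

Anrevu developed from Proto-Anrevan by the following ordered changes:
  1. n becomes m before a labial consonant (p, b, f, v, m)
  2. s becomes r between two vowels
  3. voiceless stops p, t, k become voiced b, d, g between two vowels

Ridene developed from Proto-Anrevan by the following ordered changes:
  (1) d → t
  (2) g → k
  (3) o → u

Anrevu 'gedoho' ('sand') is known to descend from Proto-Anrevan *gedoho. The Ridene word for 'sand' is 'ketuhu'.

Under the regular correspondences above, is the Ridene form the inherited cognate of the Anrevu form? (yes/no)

Derive the expected Ridene reflex of *gedoho:
Ridene: *gedoho > getoho > ketoho > ketuhu  (by unconditioned shift, unconditioned shift, vowel merger)
Ridene 'ketuhu' matches the regular reflex exactly, so the pair is cognate.

yes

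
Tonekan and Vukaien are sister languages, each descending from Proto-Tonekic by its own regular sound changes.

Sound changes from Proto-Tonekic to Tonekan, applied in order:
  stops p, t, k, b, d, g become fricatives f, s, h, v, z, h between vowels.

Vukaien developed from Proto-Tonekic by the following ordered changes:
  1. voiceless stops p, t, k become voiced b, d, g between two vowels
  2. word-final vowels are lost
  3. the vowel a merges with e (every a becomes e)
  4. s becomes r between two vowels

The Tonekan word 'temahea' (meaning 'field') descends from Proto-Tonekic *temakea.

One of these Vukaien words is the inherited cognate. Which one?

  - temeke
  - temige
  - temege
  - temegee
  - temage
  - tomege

Vukaien: start from *temakea.
  rule 1 (intervocalic voicing): temakea → temagea
  rule 2 (apocope): temagea → temage
  rule 3 (vowel merger): temage → temege
  rule 4: no change — temege
  ⇒ Vukaien temege

temege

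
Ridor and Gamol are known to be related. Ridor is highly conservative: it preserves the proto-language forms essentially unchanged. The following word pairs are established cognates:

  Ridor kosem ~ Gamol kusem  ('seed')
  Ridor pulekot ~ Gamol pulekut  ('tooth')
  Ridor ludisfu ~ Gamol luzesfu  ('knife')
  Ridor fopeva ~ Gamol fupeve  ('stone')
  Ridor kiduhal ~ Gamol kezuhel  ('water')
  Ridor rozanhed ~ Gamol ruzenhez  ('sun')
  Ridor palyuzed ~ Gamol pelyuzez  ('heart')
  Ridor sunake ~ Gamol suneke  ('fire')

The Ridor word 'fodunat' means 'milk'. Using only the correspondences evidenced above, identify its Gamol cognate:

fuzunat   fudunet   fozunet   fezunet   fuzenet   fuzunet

kosem ~ kusem, pulekot ~ pulekut — Ridor o corresponds to Gamol u after a consonant, before a consonant other than r, m, n, p, b, f, v.
kiduhal ~ kezuhel — Ridor d corresponds to Gamol z between vowels (before a back vowel).
kiduhal ~ kezuhel, palyuzed ~ pelyuzez — Ridor a corresponds to Gamol e after a consonant, before a consonant other than r, m, n, p, b, f, v.
Applying these to Ridor 'fodunat':
  fodunat → fudunat   (o→u after a consonant, before a consonant other than r, m, n, p, b, f, v)
  fudunat → fuzunat   (d→z between vowels (before a back vowel))
  fuzunat → fuzunet   (a→e after a consonant, before a consonant other than r, m, n, p, b, f, v)
So the Gamol cognate is 'fuzunet'.

fuzunet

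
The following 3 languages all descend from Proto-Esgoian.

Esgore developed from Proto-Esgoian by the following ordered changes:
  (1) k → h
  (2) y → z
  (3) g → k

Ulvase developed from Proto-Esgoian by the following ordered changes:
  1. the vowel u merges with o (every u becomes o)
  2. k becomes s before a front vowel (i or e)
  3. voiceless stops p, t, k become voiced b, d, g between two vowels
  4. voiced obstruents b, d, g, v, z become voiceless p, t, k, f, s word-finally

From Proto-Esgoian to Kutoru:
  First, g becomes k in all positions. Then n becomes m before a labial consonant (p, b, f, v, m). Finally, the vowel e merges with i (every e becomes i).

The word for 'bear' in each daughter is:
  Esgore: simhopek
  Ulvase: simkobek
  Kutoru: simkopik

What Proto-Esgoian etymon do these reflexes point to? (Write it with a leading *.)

Position 6: Esgore has p, Ulvase has b, Kutoru has p. Esgore preserves p here (none of its changes turn any other segment into p), so the proto-segment is *p.
Position 8: Esgore has k, Ulvase has k, Kutoru has k. In Esgore, k can only continue *g, so the proto-segment is *g.
Verify the candidate proto-form against each daughter:
Esgore: *simkopeg > simhopeg > simhopek  (by unconditioned shift, unconditioned shift)
Ulvase: *simkopeg > simkobeg > simkobek  (by intervocalic voicing, final devoicing)
Kutoru: start from *simkopeg.
  rule 1 (unconditioned shift): simkopeg → simkopek
  rule 2: no change — simkopek
  rule 3 (vowel merger): simkopek → simkopik
  ⇒ Kutoru simkopik
*simkopeg is the unique common source.

*simkopeg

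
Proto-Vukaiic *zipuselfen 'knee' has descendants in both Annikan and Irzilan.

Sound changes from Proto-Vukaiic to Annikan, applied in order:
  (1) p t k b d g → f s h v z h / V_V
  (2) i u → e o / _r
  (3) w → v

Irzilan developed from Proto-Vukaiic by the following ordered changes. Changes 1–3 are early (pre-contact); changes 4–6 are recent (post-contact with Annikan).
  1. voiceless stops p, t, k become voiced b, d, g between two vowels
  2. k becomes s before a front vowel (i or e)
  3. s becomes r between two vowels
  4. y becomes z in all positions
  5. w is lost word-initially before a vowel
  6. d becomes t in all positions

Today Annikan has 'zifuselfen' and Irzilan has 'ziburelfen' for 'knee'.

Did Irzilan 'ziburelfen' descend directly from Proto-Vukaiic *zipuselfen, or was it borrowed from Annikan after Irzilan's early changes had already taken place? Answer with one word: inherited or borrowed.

If inherited, *zipuselfen would pass through all of Irzilan's changes:
Irzilan: *zipuselfen
  zipuselfen → zibuselfen   [intervocalic voicing]
  zibuselfen (rule 2 does not apply)
  zibuselfen → ziburelfen   [rhotacism]
  ziburelfen (rule 4 does not apply)
  ziburelfen (rule 5 does not apply)
  ziburelfen (rule 6 does not apply)
  giving Irzilan ziburelfen.
If borrowed from Annikan 'zifuselfen' after the early changes, it would undergo only the recent ones:
  rule 4 (unconditioned shift): no change (zifuselfen)
  rule 5 (glide loss): no change (zifuselfen)
  rule 6 (unconditioned shift): no change (zifuselfen)
  ⇒ as a loan: zifuselfen
Irzilan 'ziburelfen' matches the inherited outcome exactly, so it is an inherited cognate, not a loan.

inherited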